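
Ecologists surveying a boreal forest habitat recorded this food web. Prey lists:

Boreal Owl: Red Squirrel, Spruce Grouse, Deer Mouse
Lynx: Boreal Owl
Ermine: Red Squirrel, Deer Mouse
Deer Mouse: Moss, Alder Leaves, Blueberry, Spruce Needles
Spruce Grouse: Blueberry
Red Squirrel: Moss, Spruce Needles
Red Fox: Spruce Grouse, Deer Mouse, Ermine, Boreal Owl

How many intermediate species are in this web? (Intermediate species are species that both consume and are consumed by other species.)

5

Intermediate species (has both prey and predators): Red Squirrel, Spruce Grouse, Deer Mouse, Ermine, Boreal Owl.
Count: 5.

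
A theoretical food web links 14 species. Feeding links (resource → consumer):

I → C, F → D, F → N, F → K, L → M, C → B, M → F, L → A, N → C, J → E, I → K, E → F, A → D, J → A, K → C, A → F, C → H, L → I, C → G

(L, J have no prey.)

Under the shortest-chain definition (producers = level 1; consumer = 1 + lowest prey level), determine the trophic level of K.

L is a producer → level 1.
I eats L → level 2.
K eats I → level 3.
No prey of K is below level 2, so 3 is the minimum.

Trophic level 3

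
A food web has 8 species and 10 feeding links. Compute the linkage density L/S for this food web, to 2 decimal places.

L/S = 1.25

There are L = 10 links among S = 8 species.
L/S = 10/8 = 1.2500 ≈ 1.25.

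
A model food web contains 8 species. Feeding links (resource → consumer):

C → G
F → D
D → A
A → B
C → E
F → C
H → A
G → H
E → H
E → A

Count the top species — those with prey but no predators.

Top species (has prey, but nothing eats it): B.
Count: 1.

1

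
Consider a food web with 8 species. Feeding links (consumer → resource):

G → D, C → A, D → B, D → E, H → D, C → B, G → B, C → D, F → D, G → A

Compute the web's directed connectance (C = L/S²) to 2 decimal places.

C = 0.16

The web has S = 8 species and L = 10 feeding links.
C = L / S² = 10 / 64 = 0.1562 ≈ 0.16.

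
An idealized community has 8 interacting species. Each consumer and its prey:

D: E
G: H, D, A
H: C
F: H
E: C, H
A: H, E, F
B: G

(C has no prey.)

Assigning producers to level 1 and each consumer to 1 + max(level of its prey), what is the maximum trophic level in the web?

Producers (level 1): C.
C → H → E → D → G → B gives B level 6.
No species has a prey at level 6, so no species reaches level 7.

6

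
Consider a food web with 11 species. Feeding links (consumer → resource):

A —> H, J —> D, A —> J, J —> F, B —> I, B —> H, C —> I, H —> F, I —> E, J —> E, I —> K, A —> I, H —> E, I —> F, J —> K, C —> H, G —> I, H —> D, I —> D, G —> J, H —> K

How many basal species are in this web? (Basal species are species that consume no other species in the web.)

Basal species (no prey listed): K, D, E, F.
Count: 4.

4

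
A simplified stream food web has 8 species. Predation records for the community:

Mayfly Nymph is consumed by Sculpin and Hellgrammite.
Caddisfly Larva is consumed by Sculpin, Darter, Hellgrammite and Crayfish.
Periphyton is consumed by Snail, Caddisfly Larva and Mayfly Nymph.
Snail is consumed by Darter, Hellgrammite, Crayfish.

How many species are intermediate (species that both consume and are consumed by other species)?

Intermediate species (has both prey and predators): Caddisfly Larva, Snail, Mayfly Nymph.
Count: 3.

3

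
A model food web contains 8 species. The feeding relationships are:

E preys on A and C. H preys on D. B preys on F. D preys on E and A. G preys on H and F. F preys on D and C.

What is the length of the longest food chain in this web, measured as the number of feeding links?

4 links

One longest chain: A → E → D → H → G.
It has 5 species and 4 links.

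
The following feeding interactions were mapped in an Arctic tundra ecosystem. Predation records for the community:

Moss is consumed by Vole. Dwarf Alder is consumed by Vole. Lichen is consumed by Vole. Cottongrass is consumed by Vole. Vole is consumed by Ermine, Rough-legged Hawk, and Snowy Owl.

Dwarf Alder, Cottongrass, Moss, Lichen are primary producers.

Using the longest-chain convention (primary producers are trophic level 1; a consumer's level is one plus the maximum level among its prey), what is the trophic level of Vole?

Trophic level 2

Dwarf Alder is a producer → level 1.
Vole eats Dwarf Alder (level 1); other prey at levels: Cottongrass 1, Moss 1, Lichen 1 → level 2.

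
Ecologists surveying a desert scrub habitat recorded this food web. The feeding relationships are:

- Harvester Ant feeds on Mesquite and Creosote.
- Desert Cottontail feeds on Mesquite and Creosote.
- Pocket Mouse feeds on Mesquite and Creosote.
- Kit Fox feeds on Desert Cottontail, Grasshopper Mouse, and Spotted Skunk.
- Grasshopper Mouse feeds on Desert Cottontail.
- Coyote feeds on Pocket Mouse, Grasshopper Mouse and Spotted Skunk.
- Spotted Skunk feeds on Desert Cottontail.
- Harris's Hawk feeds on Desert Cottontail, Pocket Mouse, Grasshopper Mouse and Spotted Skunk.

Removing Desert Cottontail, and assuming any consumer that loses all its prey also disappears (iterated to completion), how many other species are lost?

Remove Desert Cottontail.
Round 1: Grasshopper Mouse (all prey gone), Spotted Skunk (all prey gone) → extinct.
Round 2: Kit Fox (all prey gone) → extinct.
No further losses. Total secondary extinctions: 3.

3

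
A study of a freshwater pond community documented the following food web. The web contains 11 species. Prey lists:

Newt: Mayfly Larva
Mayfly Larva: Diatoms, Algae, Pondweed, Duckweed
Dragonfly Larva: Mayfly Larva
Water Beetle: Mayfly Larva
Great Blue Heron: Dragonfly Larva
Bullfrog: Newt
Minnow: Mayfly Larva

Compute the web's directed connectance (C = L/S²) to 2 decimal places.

The web has S = 11 species and L = 10 feeding links.
C = L / S² = 10 / 121 = 0.0826 ≈ 0.08.

C = 0.08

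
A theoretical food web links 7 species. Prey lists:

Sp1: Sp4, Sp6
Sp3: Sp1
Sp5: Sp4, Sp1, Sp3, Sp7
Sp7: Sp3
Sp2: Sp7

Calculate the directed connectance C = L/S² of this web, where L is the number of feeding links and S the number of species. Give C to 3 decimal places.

C = 0.184

The web has S = 7 species and L = 9 feeding links.
C = L / S² = 9 / 49 = 0.1837 ≈ 0.184.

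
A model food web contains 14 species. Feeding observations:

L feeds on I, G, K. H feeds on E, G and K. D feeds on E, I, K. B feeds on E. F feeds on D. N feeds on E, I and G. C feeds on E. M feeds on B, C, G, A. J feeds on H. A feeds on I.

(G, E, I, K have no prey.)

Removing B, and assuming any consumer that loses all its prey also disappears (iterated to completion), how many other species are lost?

Remove B.
Every predator of it retains at least one other prey: M still has G, C, A.
No consumer loses all prey, so no secondary extinctions occur.

0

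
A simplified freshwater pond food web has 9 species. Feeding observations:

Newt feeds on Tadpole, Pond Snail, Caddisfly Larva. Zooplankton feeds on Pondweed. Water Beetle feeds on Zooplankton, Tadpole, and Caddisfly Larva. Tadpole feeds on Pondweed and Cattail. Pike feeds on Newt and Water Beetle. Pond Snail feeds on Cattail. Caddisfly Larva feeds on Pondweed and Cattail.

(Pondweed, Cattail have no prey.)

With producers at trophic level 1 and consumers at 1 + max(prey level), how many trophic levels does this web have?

4

Producers (level 1): Pondweed, Cattail.
Pondweed → Tadpole → Newt → Pike gives Pike level 4.
No species has a prey at level 4, so no species reaches level 5.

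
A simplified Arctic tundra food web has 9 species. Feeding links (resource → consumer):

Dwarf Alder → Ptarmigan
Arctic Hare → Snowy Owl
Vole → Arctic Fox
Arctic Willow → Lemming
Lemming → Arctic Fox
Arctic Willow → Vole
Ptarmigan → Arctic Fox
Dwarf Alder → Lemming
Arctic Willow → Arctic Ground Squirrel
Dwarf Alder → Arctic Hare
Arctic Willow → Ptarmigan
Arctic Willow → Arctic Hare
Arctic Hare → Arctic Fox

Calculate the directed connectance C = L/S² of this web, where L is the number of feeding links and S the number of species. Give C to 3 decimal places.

The web has S = 9 species and L = 13 feeding links.
C = L / S² = 13 / 81 = 0.1605 ≈ 0.160.

C = 0.160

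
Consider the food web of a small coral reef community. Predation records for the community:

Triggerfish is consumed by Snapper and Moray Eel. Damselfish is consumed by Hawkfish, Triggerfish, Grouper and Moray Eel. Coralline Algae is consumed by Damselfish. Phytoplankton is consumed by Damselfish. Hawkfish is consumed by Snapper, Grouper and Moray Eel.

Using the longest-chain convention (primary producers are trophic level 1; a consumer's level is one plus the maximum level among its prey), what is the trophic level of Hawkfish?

Trophic level 3

Phytoplankton is a producer → level 1.
Damselfish eats Phytoplankton (level 1); other prey at levels: Coralline Algae 1 → level 2.
Hawkfish eats Damselfish → level 3.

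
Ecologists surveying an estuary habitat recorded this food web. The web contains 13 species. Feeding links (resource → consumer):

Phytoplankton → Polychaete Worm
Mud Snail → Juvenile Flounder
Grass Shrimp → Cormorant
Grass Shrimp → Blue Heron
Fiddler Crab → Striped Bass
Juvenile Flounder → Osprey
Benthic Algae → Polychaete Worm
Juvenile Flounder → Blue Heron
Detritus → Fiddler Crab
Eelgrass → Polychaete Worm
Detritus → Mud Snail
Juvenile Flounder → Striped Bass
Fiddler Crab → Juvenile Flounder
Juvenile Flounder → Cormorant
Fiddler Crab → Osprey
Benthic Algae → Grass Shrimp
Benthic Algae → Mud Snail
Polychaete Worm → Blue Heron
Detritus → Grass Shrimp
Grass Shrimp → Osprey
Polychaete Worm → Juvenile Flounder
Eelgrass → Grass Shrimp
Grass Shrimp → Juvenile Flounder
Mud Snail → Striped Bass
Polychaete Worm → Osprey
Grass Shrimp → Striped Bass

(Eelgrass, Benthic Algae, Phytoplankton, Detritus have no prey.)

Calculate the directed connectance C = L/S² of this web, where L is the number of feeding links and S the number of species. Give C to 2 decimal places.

The web has S = 13 species and L = 26 feeding links.
C = L / S² = 26 / 169 = 0.1538 ≈ 0.15.

C = 0.15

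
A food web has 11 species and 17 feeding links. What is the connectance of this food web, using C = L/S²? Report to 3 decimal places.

The web has S = 11 species and L = 17 feeding links.
C = L / S² = 17 / 121 = 0.1405 ≈ 0.140.

C = 0.140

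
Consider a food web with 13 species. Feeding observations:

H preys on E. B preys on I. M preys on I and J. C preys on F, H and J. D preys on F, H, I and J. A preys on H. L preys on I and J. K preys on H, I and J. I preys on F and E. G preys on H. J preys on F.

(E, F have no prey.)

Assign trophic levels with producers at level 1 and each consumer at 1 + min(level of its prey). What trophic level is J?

F is a producer → level 1.
J eats F → level 2.

Trophic level 2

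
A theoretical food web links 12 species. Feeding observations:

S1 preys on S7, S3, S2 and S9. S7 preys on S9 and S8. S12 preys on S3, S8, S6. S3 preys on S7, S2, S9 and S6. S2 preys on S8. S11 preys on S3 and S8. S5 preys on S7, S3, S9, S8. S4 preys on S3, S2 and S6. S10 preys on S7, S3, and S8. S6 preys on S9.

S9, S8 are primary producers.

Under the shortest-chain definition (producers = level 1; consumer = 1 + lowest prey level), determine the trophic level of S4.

S9 is a producer → level 1.
S6 eats S9 → level 2.
S4 eats S6 → level 3.
No prey of S4 is below level 2, so 3 is the minimum.

Trophic level 3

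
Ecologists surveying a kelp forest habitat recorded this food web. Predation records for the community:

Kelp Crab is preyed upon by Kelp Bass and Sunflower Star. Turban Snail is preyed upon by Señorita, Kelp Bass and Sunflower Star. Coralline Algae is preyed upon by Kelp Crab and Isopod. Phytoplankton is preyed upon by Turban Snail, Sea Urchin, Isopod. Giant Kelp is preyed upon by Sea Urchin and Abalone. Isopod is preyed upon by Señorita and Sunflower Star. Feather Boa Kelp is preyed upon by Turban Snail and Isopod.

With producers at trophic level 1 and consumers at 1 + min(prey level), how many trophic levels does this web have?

Producers (level 1): Phytoplankton, Giant Kelp, Coralline Algae, Feather Boa Kelp.
Following each consumer down to its lowest-level prey: Coralline Algae → Kelp Crab → Kelp Bass (levels 1 through 3).
All prey of Kelp Bass (Kelp Crab 2, Turban Snail 2) are at level 2 or above, so Kelp Bass is at level 1 + 2 = 3.
Every consumer has at least one prey at level 2 or below, so none exceeds level 3.

3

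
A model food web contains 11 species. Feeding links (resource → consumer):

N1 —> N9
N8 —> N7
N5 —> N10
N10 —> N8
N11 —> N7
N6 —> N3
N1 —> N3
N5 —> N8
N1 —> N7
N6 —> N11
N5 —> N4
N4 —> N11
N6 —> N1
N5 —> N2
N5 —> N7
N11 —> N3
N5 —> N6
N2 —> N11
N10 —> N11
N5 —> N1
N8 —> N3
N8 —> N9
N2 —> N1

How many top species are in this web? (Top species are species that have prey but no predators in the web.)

3

Top species (has prey, but nothing eats it): N9, N7, N3.
Count: 3.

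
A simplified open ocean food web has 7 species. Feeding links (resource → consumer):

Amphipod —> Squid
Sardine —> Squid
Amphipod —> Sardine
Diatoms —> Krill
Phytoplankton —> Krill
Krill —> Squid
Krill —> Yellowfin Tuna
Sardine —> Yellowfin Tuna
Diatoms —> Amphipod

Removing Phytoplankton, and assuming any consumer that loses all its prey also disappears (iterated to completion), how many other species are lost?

0

Remove Phytoplankton.
Every predator of it retains at least one other prey: Krill still has Diatoms.
No consumer loses all prey, so no secondary extinctions occur.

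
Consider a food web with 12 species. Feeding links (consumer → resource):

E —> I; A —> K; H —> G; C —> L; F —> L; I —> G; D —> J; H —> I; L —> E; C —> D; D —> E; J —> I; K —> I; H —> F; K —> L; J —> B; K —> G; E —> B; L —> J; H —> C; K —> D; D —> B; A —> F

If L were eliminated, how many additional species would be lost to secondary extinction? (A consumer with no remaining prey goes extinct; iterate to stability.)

Remove L.
Round 1: F (all prey gone) → extinct.
No further losses. Total secondary extinctions: 1.

1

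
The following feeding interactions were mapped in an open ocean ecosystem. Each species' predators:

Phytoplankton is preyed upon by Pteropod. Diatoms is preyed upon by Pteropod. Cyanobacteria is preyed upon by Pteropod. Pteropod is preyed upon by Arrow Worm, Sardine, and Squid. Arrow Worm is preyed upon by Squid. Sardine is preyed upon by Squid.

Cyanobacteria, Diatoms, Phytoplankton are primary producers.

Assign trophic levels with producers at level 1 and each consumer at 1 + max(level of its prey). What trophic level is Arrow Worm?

Trophic level 3

Cyanobacteria is a producer → level 1.
Pteropod eats Cyanobacteria (level 1); other prey at levels: Diatoms 1, Phytoplankton 1 → level 2.
Arrow Worm eats Pteropod → level 3.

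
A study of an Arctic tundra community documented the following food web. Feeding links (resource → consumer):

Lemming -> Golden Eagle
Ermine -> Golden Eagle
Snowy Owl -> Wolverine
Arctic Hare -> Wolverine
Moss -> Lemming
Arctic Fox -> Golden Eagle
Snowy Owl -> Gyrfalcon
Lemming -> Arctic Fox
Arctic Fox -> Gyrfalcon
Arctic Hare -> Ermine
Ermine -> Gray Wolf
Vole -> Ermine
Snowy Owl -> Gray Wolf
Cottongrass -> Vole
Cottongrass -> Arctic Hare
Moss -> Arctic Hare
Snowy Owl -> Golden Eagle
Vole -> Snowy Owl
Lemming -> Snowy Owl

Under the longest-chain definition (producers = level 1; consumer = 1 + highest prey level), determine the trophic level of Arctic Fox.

Trophic level 3

Moss is a producer → level 1.
Lemming eats Moss → level 2.
Arctic Fox eats Lemming → level 3.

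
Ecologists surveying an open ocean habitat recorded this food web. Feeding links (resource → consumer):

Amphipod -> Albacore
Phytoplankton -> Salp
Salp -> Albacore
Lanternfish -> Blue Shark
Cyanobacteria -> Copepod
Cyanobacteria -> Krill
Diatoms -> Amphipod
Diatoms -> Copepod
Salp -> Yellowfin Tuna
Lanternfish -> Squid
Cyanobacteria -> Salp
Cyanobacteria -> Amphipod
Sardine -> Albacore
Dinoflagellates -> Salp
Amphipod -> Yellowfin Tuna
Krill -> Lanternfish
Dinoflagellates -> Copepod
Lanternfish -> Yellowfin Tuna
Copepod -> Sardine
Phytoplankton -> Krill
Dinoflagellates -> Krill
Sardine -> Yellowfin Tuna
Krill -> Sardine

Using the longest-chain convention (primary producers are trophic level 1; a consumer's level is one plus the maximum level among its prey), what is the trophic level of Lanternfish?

Trophic level 3

Phytoplankton is a producer → level 1.
Krill eats Phytoplankton (level 1); other prey at levels: Cyanobacteria 1, Dinoflagellates 1 → level 2.
Lanternfish eats Krill → level 3.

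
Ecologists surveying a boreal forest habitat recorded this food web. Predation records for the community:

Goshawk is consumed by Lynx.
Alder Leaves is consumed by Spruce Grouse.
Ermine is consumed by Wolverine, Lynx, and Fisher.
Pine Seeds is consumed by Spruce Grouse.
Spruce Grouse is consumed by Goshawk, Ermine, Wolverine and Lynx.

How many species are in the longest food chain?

One longest chain: Pine Seeds → Spruce Grouse → Goshawk → Lynx.
It has 4 species and 3 links.

4 species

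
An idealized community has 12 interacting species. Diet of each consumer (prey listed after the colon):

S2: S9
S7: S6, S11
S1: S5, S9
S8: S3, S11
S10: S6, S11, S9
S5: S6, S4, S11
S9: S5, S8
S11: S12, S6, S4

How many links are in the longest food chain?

4 links

One longest chain: S12 → S11 → S5 → S9 → S2.
It has 5 species and 4 links.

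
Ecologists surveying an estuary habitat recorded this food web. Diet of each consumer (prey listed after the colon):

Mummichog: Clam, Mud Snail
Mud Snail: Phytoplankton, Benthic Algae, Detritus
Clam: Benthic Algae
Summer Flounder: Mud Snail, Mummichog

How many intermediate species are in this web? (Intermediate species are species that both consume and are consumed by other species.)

3

Intermediate species (has both prey and predators): Clam, Mud Snail, Mummichog.
Count: 3.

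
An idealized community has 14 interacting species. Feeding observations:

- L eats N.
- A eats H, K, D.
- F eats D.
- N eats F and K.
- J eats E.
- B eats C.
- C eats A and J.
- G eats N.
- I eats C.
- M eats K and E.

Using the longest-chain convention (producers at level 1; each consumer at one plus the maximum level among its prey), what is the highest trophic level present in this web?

4

Producers (level 1): H, E, D, K.
D → F → N → L gives L level 4.
No species has a prey at level 4, so no species reaches level 5.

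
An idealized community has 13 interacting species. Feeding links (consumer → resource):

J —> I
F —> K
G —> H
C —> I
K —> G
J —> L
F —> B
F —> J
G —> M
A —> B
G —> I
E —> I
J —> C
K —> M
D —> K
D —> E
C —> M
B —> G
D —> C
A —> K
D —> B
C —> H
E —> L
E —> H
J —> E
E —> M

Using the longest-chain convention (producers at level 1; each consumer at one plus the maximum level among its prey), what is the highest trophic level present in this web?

4

Producers (level 1): L, H, M, I.
H → G → K → D gives D level 4.
No species has a prey at level 4, so no species reaches level 5.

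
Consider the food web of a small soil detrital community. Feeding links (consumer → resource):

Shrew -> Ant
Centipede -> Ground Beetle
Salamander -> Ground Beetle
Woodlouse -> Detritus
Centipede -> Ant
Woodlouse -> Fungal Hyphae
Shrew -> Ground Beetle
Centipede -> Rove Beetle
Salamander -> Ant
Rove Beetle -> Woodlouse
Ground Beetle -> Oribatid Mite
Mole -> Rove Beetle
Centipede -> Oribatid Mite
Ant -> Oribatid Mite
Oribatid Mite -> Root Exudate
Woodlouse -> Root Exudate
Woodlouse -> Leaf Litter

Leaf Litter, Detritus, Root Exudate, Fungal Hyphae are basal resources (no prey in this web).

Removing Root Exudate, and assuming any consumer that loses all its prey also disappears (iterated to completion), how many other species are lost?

Remove Root Exudate.
Round 1: Oribatid Mite (all prey gone) → extinct.
Round 2: Ant (all prey gone), Ground Beetle (all prey gone) → extinct.
Round 3: Shrew (all prey gone), Salamander (all prey gone) → extinct.
No further losses. Total secondary extinctions: 5.

5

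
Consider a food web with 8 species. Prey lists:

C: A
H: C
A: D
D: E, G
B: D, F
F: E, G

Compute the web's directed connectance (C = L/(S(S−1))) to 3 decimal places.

C = 0.161

The web has S = 8 species and L = 9 feeding links.
C = L / (S(S−1)) = 9 / 56 = 0.1607 ≈ 0.161.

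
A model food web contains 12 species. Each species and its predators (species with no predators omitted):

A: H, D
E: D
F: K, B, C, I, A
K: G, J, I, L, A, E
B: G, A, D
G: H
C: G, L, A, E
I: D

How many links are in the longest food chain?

One longest chain: F → K → A → H.
It has 4 species and 3 links.

3 links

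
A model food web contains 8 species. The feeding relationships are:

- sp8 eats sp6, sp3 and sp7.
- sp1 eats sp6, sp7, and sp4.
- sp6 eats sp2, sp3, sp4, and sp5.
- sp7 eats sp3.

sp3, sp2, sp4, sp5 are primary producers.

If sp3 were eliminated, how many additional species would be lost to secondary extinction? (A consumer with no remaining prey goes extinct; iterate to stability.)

1

Remove sp3.
Round 1: sp7 (all prey gone) → extinct.
No further losses. Total secondary extinctions: 1.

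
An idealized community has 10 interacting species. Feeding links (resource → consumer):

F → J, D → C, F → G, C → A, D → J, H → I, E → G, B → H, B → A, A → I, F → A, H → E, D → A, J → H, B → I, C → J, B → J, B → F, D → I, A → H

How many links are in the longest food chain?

One longest chain: B → F → J → H → E → G.
It has 6 species and 5 links.

5 links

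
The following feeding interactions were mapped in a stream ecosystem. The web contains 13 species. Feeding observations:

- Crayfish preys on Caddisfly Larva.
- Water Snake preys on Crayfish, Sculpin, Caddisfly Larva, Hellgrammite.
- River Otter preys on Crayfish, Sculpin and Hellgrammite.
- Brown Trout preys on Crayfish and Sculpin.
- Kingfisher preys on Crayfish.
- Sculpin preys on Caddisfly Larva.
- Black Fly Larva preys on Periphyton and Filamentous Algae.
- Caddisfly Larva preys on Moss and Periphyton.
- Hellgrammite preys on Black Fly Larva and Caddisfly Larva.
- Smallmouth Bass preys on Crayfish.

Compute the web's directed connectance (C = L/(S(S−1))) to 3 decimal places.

The web has S = 13 species and L = 19 feeding links.
C = L / (S(S−1)) = 19 / 156 = 0.1218 ≈ 0.122.

C = 0.122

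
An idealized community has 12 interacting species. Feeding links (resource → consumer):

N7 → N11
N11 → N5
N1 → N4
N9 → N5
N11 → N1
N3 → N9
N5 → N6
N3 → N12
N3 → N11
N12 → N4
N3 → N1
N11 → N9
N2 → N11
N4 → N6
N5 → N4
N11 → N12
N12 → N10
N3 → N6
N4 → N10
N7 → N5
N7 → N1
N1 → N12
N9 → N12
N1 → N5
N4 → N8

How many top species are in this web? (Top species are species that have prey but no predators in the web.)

3

Top species (has prey, but nothing eats it): N8, N6, N10.
Count: 3.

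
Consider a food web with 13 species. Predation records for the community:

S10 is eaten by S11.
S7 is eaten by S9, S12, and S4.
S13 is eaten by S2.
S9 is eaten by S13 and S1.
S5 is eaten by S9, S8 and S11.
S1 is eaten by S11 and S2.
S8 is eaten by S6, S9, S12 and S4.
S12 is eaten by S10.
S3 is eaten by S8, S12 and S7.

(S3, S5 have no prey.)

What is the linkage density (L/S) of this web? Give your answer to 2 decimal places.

There are L = 20 links among S = 13 species.
L/S = 20/13 = 1.5385 ≈ 1.54.

L/S = 1.54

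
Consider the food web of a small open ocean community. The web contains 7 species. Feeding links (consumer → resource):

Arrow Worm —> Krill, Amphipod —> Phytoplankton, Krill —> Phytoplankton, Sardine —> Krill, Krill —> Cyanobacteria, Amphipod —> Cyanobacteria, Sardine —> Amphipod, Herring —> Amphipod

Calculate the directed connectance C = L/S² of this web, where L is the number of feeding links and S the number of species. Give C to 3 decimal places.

The web has S = 7 species and L = 8 feeding links.
C = L / S² = 8 / 49 = 0.1633 ≈ 0.163.

C = 0.163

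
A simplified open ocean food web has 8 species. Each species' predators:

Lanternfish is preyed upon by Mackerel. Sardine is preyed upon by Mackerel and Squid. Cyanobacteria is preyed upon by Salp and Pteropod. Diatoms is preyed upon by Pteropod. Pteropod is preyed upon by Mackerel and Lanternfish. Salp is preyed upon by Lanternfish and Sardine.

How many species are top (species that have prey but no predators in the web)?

Top species (has prey, but nothing eats it): Squid, Mackerel.
Count: 2.

2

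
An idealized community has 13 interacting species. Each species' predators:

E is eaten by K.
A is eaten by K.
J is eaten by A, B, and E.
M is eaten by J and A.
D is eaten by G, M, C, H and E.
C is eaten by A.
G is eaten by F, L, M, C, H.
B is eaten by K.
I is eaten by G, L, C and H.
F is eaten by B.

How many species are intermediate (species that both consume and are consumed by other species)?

8

Intermediate species (has both prey and predators): G, F, M, C, J, A, B, E.
Count: 8.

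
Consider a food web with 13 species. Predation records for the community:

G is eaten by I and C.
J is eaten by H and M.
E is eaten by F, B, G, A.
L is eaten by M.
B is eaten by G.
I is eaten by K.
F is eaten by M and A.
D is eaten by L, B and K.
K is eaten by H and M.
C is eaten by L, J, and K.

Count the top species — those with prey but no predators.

3

Top species (has prey, but nothing eats it): A, H, M.
Count: 3.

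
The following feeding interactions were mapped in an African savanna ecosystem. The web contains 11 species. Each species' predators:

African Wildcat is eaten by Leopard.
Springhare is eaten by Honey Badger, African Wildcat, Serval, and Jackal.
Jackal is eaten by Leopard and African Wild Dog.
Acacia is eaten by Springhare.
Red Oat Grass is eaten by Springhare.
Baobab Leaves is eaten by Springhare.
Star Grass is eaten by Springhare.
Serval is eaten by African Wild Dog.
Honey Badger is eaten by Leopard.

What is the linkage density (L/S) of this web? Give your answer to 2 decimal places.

There are L = 13 links among S = 11 species.
L/S = 13/11 = 1.1818 ≈ 1.18.

L/S = 1.18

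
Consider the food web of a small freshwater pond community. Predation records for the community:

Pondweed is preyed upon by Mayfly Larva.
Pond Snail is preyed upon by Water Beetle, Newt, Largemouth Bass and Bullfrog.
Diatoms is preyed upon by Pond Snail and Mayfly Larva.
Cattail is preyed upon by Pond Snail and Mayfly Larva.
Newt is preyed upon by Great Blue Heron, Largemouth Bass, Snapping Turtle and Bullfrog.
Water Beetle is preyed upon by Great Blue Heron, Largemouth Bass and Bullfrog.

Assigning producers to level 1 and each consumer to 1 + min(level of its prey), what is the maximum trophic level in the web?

Producers (level 1): Diatoms, Pondweed, Cattail.
Following each consumer down to its lowest-level prey: Diatoms → Pond Snail → Water Beetle → Great Blue Heron (levels 1 through 4).
All prey of Great Blue Heron (Water Beetle 3, Newt 3) are at level 3 or above, so Great Blue Heron is at level 1 + 3 = 4.
Every consumer has at least one prey at level 3 or below, so none exceeds level 4.

4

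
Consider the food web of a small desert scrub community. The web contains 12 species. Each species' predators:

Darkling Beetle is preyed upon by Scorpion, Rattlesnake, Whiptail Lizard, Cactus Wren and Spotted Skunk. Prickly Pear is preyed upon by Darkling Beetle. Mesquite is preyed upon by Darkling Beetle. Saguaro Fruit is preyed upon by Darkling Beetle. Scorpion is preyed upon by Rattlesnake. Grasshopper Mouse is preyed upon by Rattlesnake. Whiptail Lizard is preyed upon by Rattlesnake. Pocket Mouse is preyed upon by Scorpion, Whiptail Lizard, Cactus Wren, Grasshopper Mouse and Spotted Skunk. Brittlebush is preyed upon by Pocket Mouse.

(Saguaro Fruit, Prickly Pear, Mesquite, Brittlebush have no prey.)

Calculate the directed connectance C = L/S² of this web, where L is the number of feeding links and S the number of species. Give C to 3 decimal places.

The web has S = 12 species and L = 17 feeding links.
C = L / S² = 17 / 144 = 0.1181 ≈ 0.118.

C = 0.118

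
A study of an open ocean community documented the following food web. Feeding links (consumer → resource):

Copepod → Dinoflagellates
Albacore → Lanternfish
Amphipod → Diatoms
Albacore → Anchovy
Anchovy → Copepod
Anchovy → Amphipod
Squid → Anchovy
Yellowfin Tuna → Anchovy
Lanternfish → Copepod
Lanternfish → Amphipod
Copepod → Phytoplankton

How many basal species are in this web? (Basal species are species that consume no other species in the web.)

3

Basal species (no prey listed): Diatoms, Dinoflagellates, Phytoplankton.
Count: 3.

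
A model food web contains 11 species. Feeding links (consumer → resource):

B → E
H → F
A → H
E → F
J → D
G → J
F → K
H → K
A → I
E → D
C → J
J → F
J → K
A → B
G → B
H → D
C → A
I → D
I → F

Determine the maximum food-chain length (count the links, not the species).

One longest chain: K → F → E → B → A → C.
It has 6 species and 5 links.

5 links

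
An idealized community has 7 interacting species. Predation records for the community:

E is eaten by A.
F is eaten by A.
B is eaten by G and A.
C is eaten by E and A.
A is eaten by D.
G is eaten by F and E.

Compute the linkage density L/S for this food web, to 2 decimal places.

L/S = 1.29

There are L = 9 links among S = 7 species.
L/S = 9/7 = 1.2857 ≈ 1.29.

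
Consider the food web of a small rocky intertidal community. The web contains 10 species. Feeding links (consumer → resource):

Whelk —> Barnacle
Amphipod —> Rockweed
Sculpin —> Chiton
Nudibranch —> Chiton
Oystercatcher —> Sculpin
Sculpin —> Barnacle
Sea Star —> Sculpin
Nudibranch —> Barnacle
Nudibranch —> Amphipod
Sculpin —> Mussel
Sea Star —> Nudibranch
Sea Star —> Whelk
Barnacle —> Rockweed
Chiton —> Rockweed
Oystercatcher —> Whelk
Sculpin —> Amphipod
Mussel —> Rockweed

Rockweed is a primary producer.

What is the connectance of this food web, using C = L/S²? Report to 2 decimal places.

C = 0.17

The web has S = 10 species and L = 17 feeding links.
C = L / S² = 17 / 100 = 0.1700 ≈ 0.17.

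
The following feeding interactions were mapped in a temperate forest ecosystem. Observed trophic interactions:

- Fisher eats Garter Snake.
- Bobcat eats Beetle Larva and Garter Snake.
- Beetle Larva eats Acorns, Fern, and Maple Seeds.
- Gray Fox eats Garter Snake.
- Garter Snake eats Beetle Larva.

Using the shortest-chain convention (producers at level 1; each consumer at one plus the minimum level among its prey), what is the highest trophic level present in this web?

4

Producers (level 1): Acorns, Fern, Maple Seeds.
Following each consumer down to its lowest-level prey: Acorns → Beetle Larva → Garter Snake → Gray Fox (levels 1 through 4).
All prey of Gray Fox (Garter Snake 3) are at level 3 or above, so Gray Fox is at level 1 + 3 = 4.
Every consumer has at least one prey at level 3 or below, so none exceeds level 4.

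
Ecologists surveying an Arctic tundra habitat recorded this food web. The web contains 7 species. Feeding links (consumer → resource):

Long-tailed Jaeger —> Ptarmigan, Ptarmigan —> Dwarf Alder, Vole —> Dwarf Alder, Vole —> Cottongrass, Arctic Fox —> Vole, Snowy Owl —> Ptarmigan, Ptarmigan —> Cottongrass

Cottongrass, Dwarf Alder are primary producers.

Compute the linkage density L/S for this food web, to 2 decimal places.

L/S = 1.00

There are L = 7 links among S = 7 species.
L/S = 7/7 = 1.0000 ≈ 1.00.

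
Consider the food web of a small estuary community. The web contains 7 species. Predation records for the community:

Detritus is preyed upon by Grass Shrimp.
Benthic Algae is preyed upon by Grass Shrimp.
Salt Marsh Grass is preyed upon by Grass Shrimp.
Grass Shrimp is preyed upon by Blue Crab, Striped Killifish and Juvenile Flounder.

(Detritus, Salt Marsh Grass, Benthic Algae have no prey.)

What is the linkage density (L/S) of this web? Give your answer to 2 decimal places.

L/S = 0.86

There are L = 6 links among S = 7 species.
L/S = 6/7 = 0.8571 ≈ 0.86.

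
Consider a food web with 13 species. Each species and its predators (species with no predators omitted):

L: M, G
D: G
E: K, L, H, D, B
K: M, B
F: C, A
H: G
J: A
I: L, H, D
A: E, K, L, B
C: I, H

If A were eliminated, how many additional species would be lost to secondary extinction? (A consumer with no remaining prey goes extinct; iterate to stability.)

Remove A.
Round 1: E (all prey gone) → extinct.
Round 2: K (all prey gone) → extinct.
Round 3: B (all prey gone) → extinct.
No further losses. Total secondary extinctions: 3.

3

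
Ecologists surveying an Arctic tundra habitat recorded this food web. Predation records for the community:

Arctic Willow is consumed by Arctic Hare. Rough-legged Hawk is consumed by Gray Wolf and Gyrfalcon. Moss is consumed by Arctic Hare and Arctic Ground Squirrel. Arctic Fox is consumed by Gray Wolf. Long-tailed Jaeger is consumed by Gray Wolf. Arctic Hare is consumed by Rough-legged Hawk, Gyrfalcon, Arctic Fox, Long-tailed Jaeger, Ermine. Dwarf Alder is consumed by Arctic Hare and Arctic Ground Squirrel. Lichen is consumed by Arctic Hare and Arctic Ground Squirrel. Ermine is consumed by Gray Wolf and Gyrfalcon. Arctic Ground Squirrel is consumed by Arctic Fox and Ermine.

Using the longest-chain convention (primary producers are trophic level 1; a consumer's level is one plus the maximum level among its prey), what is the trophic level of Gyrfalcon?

Trophic level 4

Dwarf Alder is a producer → level 1.
Arctic Ground Squirrel eats Dwarf Alder (level 1); other prey at levels: Lichen 1, Moss 1 → level 2.
Ermine eats Arctic Ground Squirrel (level 2); other prey at levels: Arctic Hare 2 → level 3.
Gyrfalcon eats Ermine (level 3); other prey at levels: Arctic Hare 2, Rough-legged Hawk 3 → level 4.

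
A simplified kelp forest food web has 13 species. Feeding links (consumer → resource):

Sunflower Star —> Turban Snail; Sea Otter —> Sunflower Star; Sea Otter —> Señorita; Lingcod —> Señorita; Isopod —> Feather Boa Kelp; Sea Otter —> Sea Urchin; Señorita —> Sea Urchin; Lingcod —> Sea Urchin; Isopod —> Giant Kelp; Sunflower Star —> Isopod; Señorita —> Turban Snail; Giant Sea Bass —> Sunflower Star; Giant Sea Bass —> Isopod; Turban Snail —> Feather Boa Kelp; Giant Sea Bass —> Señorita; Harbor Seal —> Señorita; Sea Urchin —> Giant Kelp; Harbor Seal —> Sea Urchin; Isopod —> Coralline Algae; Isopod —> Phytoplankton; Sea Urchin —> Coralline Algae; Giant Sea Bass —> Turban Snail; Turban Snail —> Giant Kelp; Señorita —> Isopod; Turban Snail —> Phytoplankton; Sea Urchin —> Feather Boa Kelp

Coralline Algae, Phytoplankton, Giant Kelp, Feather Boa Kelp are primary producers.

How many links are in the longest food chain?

One longest chain: Coralline Algae → Sea Urchin → Señorita → Harbor Seal.
It has 4 species and 3 links.

3 links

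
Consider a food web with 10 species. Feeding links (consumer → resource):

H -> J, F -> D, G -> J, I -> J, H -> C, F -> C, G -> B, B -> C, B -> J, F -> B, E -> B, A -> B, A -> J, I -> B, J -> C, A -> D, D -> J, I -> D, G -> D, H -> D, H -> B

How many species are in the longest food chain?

4 species

One longest chain: C → J → D → I.
It has 4 species and 3 links.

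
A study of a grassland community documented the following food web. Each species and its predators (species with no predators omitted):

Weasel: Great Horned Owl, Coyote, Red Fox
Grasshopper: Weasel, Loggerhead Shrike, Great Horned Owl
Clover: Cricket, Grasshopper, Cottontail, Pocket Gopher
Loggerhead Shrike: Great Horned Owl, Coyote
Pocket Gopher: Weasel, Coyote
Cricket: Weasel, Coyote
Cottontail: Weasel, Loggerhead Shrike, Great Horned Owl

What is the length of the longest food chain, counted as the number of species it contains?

One longest chain: Clover → Cricket → Weasel → Great Horned Owl.
It has 4 species and 3 links.

4 species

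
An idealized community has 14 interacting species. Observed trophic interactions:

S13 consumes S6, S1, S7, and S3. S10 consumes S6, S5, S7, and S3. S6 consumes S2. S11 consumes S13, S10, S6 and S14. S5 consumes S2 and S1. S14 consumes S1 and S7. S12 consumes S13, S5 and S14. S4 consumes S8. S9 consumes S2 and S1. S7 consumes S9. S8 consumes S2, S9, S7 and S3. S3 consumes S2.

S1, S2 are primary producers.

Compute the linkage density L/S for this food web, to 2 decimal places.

L/S = 2.07

There are L = 29 links among S = 14 species.
L/S = 29/14 = 2.0714 ≈ 2.07.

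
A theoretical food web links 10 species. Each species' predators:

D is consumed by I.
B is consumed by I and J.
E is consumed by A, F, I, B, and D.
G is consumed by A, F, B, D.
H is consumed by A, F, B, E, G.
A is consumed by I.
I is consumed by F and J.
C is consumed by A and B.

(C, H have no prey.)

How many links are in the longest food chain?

4 links

One longest chain: H → G → A → I → F.
It has 5 species and 4 links.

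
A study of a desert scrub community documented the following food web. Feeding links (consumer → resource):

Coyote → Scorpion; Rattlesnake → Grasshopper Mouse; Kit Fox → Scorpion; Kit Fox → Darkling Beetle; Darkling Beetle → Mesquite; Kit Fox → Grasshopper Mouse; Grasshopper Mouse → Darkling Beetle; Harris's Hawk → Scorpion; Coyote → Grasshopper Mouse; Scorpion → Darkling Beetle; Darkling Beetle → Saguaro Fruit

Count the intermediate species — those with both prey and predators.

Intermediate species (has both prey and predators): Darkling Beetle, Scorpion, Grasshopper Mouse.
Count: 3.

3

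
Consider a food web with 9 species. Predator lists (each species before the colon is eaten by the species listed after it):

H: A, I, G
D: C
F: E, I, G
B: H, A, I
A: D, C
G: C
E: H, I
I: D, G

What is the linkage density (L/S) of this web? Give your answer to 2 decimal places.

There are L = 17 links among S = 9 species.
L/S = 17/9 = 1.8889 ≈ 1.89.

L/S = 1.89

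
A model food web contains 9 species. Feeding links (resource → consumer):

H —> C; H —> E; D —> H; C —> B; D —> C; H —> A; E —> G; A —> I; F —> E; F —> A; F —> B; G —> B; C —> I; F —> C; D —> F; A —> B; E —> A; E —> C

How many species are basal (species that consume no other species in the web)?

1

Basal species (no prey listed): D.
Count: 1.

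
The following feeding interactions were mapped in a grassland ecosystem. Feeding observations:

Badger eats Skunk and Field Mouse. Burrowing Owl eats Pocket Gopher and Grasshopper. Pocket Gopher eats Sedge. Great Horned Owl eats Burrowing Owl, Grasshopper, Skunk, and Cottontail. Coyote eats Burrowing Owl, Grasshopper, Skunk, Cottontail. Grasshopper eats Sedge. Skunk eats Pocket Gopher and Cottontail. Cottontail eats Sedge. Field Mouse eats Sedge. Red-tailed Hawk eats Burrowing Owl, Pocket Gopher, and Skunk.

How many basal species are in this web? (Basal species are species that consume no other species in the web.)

Basal species (no prey listed): Sedge.
Count: 1.

1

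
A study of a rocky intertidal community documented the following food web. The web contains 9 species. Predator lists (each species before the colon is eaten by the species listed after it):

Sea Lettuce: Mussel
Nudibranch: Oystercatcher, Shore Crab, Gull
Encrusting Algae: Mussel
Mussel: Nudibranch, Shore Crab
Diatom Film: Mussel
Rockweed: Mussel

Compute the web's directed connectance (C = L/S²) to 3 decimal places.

C = 0.111

The web has S = 9 species and L = 9 feeding links.
C = L / S² = 9 / 81 = 0.1111 ≈ 0.111.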